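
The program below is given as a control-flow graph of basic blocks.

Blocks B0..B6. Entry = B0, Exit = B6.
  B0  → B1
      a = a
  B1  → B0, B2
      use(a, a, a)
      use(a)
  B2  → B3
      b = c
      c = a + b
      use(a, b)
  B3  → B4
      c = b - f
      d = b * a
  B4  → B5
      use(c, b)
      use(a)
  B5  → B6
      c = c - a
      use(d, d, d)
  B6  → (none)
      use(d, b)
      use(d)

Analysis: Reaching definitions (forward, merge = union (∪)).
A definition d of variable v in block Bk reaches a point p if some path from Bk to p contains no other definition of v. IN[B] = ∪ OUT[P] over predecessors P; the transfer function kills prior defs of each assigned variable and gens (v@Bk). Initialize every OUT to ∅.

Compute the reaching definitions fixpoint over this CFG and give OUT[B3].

Answer: {a@B0, b@B2, c@B3, d@B3}

Trace:
Per-block solution:
  B0: | IN={a@B0} | OUT={a@B0}
  B1: | IN={a@B0} | OUT={a@B0}
  B2: | IN={a@B0} | OUT={a@B0, b@B2, c@B2}
  B3: | IN={a@B0, b@B2, c@B2} | OUT={a@B0, b@B2, c@B3, d@B3}
  B4: | IN={a@B0, b@B2, c@B3, d@B3} | OUT={a@B0, b@B2, c@B3, d@B3}
  B5: | IN={a@B0, b@B2, c@B3, d@B3} | OUT={a@B0, b@B2, c@B5, d@B3}
  B6: | IN={a@B0, b@B2, c@B5, d@B3} | OUT={a@B0, b@B2, c@B5, d@B3}

Merge at B3: IN[B3] = OUT[B2] = {a@B0, b@B2, c@B2}
Applying B3's transfer function to that IN value gives OUT[B3] (row B3 above).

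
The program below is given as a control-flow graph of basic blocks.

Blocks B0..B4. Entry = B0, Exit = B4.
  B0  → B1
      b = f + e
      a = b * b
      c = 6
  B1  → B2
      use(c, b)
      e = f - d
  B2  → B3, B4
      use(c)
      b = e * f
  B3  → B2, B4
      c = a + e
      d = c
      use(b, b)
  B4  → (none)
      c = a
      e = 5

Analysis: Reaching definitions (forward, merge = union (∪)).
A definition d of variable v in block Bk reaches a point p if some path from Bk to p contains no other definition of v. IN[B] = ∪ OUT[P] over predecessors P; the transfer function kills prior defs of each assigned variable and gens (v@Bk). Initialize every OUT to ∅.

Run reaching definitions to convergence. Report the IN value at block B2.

Answer: {a@B0, b@B0, b@B2, c@B0, c@B3, d@B3, e@B1}

Working:
Per-block solution:
  B0:  IN={}  OUT={a@B0, b@B0, c@B0}
  B1:  IN={a@B0, b@B0, c@B0}  OUT={a@B0, b@B0, c@B0, e@B1}
  B2:  IN={a@B0, b@B0, b@B2, c@B0, c@B3, d@B3, e@B1}  OUT={a@B0, b@B2, c@B0, c@B3, d@B3, e@B1}
  B3:  IN={a@B0, b@B2, c@B0, c@B3, d@B3, e@B1}  OUT={a@B0, b@B2, c@B3, d@B3, e@B1}
  B4:  IN={a@B0, b@B2, c@B0, c@B3, d@B3, e@B1}  OUT={a@B0, b@B2, c@B4, d@B3, e@B4}

Merge at B2: IN[B2] = OUT[B1] ⊔ OUT[B3] = {a@B0, b@B0, b@B2, c@B0, c@B3, d@B3, e@B1}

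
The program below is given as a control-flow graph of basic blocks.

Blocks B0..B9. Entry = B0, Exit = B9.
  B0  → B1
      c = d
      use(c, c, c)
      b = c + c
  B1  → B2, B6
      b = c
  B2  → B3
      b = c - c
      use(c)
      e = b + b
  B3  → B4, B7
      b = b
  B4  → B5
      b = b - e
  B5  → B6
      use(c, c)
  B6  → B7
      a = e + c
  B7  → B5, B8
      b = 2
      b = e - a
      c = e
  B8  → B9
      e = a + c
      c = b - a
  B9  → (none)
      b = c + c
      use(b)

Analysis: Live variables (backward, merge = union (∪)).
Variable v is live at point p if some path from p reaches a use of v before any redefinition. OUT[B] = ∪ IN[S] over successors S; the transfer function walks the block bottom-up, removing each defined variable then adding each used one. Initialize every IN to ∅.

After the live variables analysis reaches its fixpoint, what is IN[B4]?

Answer: {b, c, e}

Trace:
Per-block solution:
  B0:  IN={a, d, e}  OUT={a, c, e}
  B1:  IN={a, c, e}  OUT={a, c, e}
  B2:  IN={a, c}  OUT={a, b, c, e}
  B3:  IN={a, b, c, e}  OUT={a, b, c, e}
  B4:  IN={b, c, e}  OUT={c, e}
  B5:  IN={c, e}  OUT={c, e}
  B6:  IN={c, e}  OUT={a, e}
  B7:  IN={a, e}  OUT={a, b, c, e}
  B8:  IN={a, b, c}  OUT={c}
  B9:  IN={c}  OUT={}

Merge at B4: OUT[B4] = IN[B5] = {c, e}
Applying B4's transfer function to that OUT value gives IN[B4] (row B4 above).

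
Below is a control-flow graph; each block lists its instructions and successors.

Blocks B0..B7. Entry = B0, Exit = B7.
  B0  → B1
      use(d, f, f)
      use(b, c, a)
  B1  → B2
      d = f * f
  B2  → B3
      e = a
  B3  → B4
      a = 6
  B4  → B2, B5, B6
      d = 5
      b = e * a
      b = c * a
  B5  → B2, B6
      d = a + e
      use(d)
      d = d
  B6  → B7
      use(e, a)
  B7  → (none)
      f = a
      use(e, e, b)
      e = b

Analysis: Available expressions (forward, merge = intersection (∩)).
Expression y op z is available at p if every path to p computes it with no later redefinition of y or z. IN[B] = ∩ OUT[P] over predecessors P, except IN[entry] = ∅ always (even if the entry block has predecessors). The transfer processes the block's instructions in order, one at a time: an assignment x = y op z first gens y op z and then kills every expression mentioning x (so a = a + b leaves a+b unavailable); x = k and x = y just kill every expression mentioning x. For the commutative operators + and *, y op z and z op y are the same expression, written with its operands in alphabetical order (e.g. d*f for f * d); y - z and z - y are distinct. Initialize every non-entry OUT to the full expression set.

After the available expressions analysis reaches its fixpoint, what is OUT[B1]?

Answer: {f*f}

Working:
Per-block solution:
  B0: | IN={} | OUT={}
  B1: | IN={} | OUT={f*f}
  B2: | IN={f*f} | OUT={f*f}
  B3: | IN={f*f} | OUT={f*f}
  B4: | IN={f*f} | OUT={a*c, a*e, f*f}
  B5: | IN={a*c, a*e, f*f} | OUT={a*c, a*e, a+e, f*f}
  B6: | IN={a*c, a*e, f*f} | OUT={a*c, a*e, f*f}
  B7: | IN={a*c, a*e, f*f} | OUT={a*c}

Merge at B1: IN[B1] = OUT[B0] = {}
Applying B1's transfer function to that IN value gives OUT[B1] (row B1 above).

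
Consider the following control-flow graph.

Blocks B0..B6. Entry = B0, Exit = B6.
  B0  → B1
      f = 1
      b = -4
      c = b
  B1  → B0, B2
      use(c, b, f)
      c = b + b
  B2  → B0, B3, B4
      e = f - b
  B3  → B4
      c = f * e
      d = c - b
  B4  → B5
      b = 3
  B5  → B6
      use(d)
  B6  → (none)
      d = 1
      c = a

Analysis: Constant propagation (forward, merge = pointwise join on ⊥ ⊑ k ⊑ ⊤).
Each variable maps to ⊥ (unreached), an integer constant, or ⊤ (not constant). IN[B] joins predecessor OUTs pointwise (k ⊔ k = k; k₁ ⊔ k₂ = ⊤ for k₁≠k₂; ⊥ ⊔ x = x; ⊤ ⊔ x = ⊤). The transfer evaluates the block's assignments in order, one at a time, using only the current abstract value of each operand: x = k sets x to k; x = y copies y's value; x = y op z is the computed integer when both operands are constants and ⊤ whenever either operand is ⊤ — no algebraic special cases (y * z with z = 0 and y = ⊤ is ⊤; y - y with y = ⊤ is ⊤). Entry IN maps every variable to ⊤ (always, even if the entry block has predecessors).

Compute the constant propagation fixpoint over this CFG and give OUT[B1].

Answer: {a: ⊤, b: -4, c: -8, d: ⊤, e: ⊤, f: 1}

Trace:
Fixpoint table:
  B0:  IN=(all ⊤)  OUT={b:-4, c:-4, f:1; rest ⊤}
  B1:  IN={b:-4, c:-4, f:1; rest ⊤}  OUT={b:-4, c:-8, f:1; rest ⊤}
  B2:  IN={b:-4, c:-8, f:1; rest ⊤}  OUT={b:-4, c:-8, e:5, f:1; rest ⊤}
  B3:  IN={b:-4, c:-8, e:5, f:1; rest ⊤}  OUT={b:-4, c:5, d:9, e:5, f:1; rest ⊤}
  B4:  IN={b:-4, e:5, f:1; rest ⊤}  OUT={b:3, e:5, f:1; rest ⊤}
  B5:  IN={b:3, e:5, f:1; rest ⊤}  OUT={b:3, e:5, f:1; rest ⊤}
  B6:  IN={b:3, e:5, f:1; rest ⊤}  OUT={b:3, d:1, e:5, f:1; rest ⊤}

Merge at B1: IN[B1] = OUT[B0] = {a: ⊤, b: -4, c: -4, d: ⊤, e: ⊤, f: 1}
Applying B1's transfer function to that IN value gives OUT[B1] (row B1 above).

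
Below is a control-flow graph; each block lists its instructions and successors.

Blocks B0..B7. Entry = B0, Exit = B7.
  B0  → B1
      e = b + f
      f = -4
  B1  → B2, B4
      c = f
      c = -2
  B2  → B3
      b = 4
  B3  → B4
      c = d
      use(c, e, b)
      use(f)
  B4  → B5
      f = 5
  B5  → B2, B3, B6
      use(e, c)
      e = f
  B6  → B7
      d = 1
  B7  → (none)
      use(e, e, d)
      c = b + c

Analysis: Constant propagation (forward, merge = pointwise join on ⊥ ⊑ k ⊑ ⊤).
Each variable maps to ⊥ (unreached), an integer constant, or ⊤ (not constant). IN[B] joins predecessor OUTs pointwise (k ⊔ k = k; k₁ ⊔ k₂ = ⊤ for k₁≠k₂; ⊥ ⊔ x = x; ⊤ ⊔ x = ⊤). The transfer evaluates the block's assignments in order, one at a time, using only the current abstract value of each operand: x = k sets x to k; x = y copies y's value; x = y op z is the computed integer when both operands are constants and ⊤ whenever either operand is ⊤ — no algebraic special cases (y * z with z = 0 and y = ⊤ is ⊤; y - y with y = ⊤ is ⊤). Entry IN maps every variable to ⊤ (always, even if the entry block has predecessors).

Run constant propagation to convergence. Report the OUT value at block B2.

Converged values:
  B0:   IN=(all ⊤)   OUT={f:-4; rest ⊤}
  B1:   IN={f:-4; rest ⊤}   OUT={c:-2, f:-4; rest ⊤}
  B2:   IN=(all ⊤)   OUT={b:4; rest ⊤}
  B3:   IN=(all ⊤)   OUT=(all ⊤)
  B4:   IN=(all ⊤)   OUT={f:5; rest ⊤}
  B5:   IN={f:5; rest ⊤}   OUT={e:5, f:5; rest ⊤}
  B6:   IN={e:5, f:5; rest ⊤}   OUT={d:1, e:5, f:5; rest ⊤}
  B7:   IN={d:1, e:5, f:5; rest ⊤}   OUT={d:1, e:5, f:5; rest ⊤}

Merge at B2: IN[B2] = OUT[B1] ⊔ OUT[B5] = {a: ⊤, b: ⊤, c: ⊤, d: ⊤, e: ⊤, f: ⊤}
Applying B2's transfer function to that IN value gives OUT[B2] (row B2 above).

Answer: {a: ⊤, b: 4, c: ⊤, d: ⊤, e: ⊤, f: ⊤}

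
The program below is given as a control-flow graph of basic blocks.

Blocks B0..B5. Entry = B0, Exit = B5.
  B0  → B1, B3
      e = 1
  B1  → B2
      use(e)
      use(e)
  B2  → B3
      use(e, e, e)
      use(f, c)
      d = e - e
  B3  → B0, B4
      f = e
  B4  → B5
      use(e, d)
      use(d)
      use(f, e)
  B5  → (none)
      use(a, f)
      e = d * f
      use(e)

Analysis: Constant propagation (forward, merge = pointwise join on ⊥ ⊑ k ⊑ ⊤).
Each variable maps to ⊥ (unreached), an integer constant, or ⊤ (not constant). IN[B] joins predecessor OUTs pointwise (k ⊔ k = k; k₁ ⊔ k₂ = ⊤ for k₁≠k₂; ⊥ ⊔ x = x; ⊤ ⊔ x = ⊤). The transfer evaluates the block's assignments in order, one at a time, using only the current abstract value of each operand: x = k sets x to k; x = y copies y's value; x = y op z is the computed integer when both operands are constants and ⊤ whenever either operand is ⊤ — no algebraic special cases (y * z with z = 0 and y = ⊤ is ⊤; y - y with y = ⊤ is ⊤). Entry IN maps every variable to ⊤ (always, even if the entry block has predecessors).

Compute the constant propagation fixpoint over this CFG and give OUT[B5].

Fixpoint table:
  B0:  IN=(all ⊤)  OUT={e:1; rest ⊤}
  B1:  IN={e:1; rest ⊤}  OUT={e:1; rest ⊤}
  B2:  IN={e:1; rest ⊤}  OUT={d:0, e:1; rest ⊤}
  B3:  IN={e:1; rest ⊤}  OUT={e:1, f:1; rest ⊤}
  B4:  IN={e:1, f:1; rest ⊤}  OUT={e:1, f:1; rest ⊤}
  B5:  IN={e:1, f:1; rest ⊤}  OUT={f:1; rest ⊤}

Merge at B5: IN[B5] = OUT[B4] = {a: ⊤, b: ⊤, c: ⊤, d: ⊤, e: 1, f: 1}
Applying B5's transfer function to that IN value gives OUT[B5] (row B5 above).

Answer: {a: ⊤, b: ⊤, c: ⊤, d: ⊤, e: ⊤, f: 1}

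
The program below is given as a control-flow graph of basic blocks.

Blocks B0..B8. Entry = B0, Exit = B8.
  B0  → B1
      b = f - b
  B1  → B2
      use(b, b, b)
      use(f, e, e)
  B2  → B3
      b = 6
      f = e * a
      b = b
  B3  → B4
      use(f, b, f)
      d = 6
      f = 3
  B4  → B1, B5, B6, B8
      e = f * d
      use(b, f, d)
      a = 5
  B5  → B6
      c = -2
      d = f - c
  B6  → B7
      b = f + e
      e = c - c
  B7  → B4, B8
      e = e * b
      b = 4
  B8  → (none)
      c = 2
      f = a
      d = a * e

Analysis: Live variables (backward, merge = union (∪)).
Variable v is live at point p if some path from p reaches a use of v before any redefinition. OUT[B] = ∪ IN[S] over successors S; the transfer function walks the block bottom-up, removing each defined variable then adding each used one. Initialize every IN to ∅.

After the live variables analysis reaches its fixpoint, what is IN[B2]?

Answer: {a, c, e}

Derivation:
Converged values:
  B0:   IN={a, b, c, e, f}   OUT={a, b, c, e, f}
  B1:   IN={a, b, c, e, f}   OUT={a, c, e}
  B2:   IN={a, c, e}   OUT={b, c, f}
  B3:   IN={b, c, f}   OUT={b, c, d, f}
  B4:   IN={b, c, d, f}   OUT={a, b, c, d, e, f}
  B5:   IN={a, e, f}   OUT={a, c, d, e, f}
  B6:   IN={a, c, d, e, f}   OUT={a, b, c, d, e, f}
  B7:   IN={a, b, c, d, e, f}   OUT={a, b, c, d, e, f}
  B8:   IN={a, e}   OUT={}

Merge at B2: OUT[B2] = IN[B3] = {b, c, f}
Applying B2's transfer function to that OUT value gives IN[B2] (row B2 above).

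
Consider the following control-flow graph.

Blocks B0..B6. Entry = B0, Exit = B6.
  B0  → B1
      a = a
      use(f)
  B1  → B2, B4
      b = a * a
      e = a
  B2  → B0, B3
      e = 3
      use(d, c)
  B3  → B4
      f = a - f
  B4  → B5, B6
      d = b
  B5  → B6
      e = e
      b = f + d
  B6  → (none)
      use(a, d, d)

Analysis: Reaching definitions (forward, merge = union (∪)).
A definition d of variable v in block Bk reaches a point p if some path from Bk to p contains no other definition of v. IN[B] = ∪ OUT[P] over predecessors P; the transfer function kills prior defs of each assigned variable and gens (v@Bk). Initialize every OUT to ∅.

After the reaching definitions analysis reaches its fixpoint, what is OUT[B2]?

Fixpoint table:
  B0:  IN={a@B0, b@B1, e@B2}  OUT={a@B0, b@B1, e@B2}
  B1:  IN={a@B0, b@B1, e@B2}  OUT={a@B0, b@B1, e@B1}
  B2:  IN={a@B0, b@B1, e@B1}  OUT={a@B0, b@B1, e@B2}
  B3:  IN={a@B0, b@B1, e@B2}  OUT={a@B0, b@B1, e@B2, f@B3}
  B4:  IN={a@B0, b@B1, e@B1, e@B2, f@B3}  OUT={a@B0, b@B1, d@B4, e@B1, e@B2, f@B3}
  B5:  IN={a@B0, b@B1, d@B4, e@B1, e@B2, f@B3}  OUT={a@B0, b@B5, d@B4, e@B5, f@B3}
  B6:  IN={a@B0, b@B1, b@B5, d@B4, e@B1, e@B2, e@B5, f@B3}  OUT={a@B0, b@B1, b@B5, d@B4, e@B1, e@B2, e@B5, f@B3}

Merge at B2: IN[B2] = OUT[B1] = {a@B0, b@B1, e@B1}
Applying B2's transfer function to that IN value gives OUT[B2] (row B2 above).

Answer: {a@B0, b@B1, e@B2}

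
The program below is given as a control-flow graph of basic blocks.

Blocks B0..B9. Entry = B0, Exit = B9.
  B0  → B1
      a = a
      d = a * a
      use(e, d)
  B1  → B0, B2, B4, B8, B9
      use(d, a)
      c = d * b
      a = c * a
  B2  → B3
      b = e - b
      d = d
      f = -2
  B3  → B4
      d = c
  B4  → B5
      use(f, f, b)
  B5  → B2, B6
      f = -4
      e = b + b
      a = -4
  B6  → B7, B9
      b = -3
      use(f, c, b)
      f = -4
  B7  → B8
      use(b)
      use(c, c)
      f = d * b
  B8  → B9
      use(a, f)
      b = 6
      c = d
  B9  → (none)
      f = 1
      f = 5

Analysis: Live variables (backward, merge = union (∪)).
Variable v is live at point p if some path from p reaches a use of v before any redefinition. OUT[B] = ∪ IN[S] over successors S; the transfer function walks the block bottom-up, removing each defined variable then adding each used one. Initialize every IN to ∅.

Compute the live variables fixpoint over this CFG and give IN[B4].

Answer: {b, c, d, f}

Derivation:
Per-block solution:
  B0: | IN={a, b, e, f} | OUT={a, b, d, e, f}
  B1: | IN={a, b, d, e, f} | OUT={a, b, c, d, e, f}
  B2: | IN={b, c, d, e} | OUT={b, c, f}
  B3: | IN={b, c, f} | OUT={b, c, d, f}
  B4: | IN={b, c, d, f} | OUT={b, c, d}
  B5: | IN={b, c, d} | OUT={a, b, c, d, e, f}
  B6: | IN={a, c, d, f} | OUT={a, b, c, d}
  B7: | IN={a, b, c, d} | OUT={a, d, f}
  B8: | IN={a, d, f} | OUT={}
  B9: | IN={} | OUT={}

Merge at B4: OUT[B4] = IN[B5] = {b, c, d}
Applying B4's transfer function to that OUT value gives IN[B4] (row B4 above).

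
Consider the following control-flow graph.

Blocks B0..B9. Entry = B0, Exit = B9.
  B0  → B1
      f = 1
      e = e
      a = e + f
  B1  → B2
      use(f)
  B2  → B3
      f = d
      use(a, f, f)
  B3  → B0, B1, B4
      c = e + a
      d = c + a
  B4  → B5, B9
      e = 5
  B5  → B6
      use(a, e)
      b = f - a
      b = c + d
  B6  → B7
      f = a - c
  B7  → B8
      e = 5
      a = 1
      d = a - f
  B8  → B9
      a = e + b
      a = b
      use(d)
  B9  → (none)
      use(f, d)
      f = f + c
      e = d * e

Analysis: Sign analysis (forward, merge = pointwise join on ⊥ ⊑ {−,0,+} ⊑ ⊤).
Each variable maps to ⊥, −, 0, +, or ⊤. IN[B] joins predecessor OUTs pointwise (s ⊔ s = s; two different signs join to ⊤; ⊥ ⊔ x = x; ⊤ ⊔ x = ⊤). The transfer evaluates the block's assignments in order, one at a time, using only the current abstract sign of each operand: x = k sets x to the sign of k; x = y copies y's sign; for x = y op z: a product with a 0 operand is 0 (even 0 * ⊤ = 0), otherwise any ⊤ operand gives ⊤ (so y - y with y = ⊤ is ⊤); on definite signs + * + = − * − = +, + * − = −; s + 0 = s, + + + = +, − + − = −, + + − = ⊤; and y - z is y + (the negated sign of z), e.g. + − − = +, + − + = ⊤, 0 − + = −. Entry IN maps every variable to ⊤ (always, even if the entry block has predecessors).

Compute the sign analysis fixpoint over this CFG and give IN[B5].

Converged values:
  B0:  IN=(all ⊤)  OUT={f:+; rest ⊤}
  B1:  IN=(all ⊤)  OUT=(all ⊤)
  B2:  IN=(all ⊤)  OUT=(all ⊤)
  B3:  IN=(all ⊤)  OUT=(all ⊤)
  B4:  IN=(all ⊤)  OUT={e:+; rest ⊤}
  B5:  IN={e:+; rest ⊤}  OUT={e:+; rest ⊤}
  B6:  IN={e:+; rest ⊤}  OUT={e:+; rest ⊤}
  B7:  IN={e:+; rest ⊤}  OUT={a:+, e:+; rest ⊤}
  B8:  IN={a:+, e:+; rest ⊤}  OUT={e:+; rest ⊤}
  B9:  IN={e:+; rest ⊤}  OUT=(all ⊤)

Merge at B5: IN[B5] = OUT[B4] = {a: ⊤, b: ⊤, c: ⊤, d: ⊤, e: +, f: ⊤}

Answer: {a: ⊤, b: ⊤, c: ⊤, d: ⊤, e: +, f: ⊤}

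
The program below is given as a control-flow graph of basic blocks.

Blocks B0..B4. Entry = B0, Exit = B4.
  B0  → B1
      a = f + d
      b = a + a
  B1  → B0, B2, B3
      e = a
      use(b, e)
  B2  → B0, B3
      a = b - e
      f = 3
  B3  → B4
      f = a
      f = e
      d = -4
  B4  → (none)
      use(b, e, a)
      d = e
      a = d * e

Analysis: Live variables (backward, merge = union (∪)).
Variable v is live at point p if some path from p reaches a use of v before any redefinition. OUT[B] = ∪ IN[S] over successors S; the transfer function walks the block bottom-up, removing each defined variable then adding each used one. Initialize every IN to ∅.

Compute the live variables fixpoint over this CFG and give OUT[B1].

Fixpoint table:
  B0:  IN={d, f}  OUT={a, b, d, f}
  B1:  IN={a, b, d, f}  OUT={a, b, d, e, f}
  B2:  IN={b, d, e}  OUT={a, b, d, e, f}
  B3:  IN={a, b, e}  OUT={a, b, e}
  B4:  IN={a, b, e}  OUT={}

Merge at B1: OUT[B1] = IN[B0] ⊔ IN[B2] ⊔ IN[B3] = {a, b, d, e, f}

Answer: {a, b, d, e, f}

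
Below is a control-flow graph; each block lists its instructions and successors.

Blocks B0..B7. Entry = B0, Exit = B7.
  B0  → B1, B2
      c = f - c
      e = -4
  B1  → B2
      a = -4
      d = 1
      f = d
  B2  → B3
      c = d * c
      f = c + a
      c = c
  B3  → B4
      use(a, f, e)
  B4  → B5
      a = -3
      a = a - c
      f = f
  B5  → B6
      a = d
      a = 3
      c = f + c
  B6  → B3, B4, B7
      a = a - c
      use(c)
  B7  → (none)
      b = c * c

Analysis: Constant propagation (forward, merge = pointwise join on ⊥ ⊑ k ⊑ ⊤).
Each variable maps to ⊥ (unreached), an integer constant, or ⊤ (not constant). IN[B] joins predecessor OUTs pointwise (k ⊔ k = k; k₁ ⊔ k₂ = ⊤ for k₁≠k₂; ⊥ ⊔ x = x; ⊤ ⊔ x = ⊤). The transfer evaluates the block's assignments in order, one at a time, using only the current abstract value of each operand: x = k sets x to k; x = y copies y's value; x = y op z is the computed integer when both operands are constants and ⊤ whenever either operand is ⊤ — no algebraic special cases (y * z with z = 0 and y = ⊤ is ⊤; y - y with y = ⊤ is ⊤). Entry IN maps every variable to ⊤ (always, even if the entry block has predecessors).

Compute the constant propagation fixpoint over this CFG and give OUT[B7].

Fixpoint table:
  B0: | IN=(all ⊤) | OUT={e:-4; rest ⊤}
  B1: | IN={e:-4; rest ⊤} | OUT={a:-4, d:1, e:-4, f:1; rest ⊤}
  B2: | IN={e:-4; rest ⊤} | OUT={e:-4; rest ⊤}
  B3: | IN={e:-4; rest ⊤} | OUT={e:-4; rest ⊤}
  B4: | IN={e:-4; rest ⊤} | OUT={e:-4; rest ⊤}
  B5: | IN={e:-4; rest ⊤} | OUT={a:3, e:-4; rest ⊤}
  B6: | IN={a:3, e:-4; rest ⊤} | OUT={e:-4; rest ⊤}
  B7: | IN={e:-4; rest ⊤} | OUT={e:-4; rest ⊤}

Merge at B7: IN[B7] = OUT[B6] = {a: ⊤, b: ⊤, c: ⊤, d: ⊤, e: -4, f: ⊤}
Applying B7's transfer function to that IN value gives OUT[B7] (row B7 above).

Answer: {a: ⊤, b: ⊤, c: ⊤, d: ⊤, e: -4, f: ⊤}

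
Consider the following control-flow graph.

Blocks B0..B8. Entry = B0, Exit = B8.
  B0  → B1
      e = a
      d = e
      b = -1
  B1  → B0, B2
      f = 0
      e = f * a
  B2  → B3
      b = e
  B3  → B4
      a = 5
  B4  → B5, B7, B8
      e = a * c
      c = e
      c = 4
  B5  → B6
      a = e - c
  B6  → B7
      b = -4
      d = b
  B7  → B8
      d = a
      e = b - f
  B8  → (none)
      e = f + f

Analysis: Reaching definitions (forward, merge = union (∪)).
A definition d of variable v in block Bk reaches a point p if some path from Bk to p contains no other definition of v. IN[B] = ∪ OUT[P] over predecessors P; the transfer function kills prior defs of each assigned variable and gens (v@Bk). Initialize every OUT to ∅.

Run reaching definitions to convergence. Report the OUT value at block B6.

Answer: {a@B5, b@B6, c@B4, d@B6, e@B4, f@B1}

Trace:
Per-block solution:
  B0: | IN={b@B0, d@B0, e@B1, f@B1} | OUT={b@B0, d@B0, e@B0, f@B1}
  B1: | IN={b@B0, d@B0, e@B0, f@B1} | OUT={b@B0, d@B0, e@B1, f@B1}
  B2: | IN={b@B0, d@B0, e@B1, f@B1} | OUT={b@B2, d@B0, e@B1, f@B1}
  B3: | IN={b@B2, d@B0, e@B1, f@B1} | OUT={a@B3, b@B2, d@B0, e@B1, f@B1}
  B4: | IN={a@B3, b@B2, d@B0, e@B1, f@B1} | OUT={a@B3, b@B2, c@B4, d@B0, e@B4, f@B1}
  B5: | IN={a@B3, b@B2, c@B4, d@B0, e@B4, f@B1} | OUT={a@B5, b@B2, c@B4, d@B0, e@B4, f@B1}
  B6: | IN={a@B5, b@B2, c@B4, d@B0, e@B4, f@B1} | OUT={a@B5, b@B6, c@B4, d@B6, e@B4, f@B1}
  B7: | IN={a@B3, a@B5, b@B2, b@B6, c@B4, d@B0, d@B6, e@B4, f@B1} | OUT={a@B3, a@B5, b@B2, b@B6, c@B4, d@B7, e@B7, f@B1}
  B8: | IN={a@B3, a@B5, b@B2, b@B6, c@B4, d@B0, d@B7, e@B4, e@B7, f@B1} | OUT={a@B3, a@B5, b@B2, b@B6, c@B4, d@B0, d@B7, e@B8, f@B1}

Merge at B6: IN[B6] = OUT[B5] = {a@B5, b@B2, c@B4, d@B0, e@B4, f@B1}
Applying B6's transfer function to that IN value gives OUT[B6] (row B6 above).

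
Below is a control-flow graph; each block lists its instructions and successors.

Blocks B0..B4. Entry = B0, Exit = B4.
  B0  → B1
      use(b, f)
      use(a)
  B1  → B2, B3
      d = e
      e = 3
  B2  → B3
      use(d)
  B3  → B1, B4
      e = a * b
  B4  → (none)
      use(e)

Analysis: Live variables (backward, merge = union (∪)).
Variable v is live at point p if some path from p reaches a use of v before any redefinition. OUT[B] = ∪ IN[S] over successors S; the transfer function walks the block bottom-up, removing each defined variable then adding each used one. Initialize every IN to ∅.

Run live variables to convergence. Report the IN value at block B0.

Converged values:
  B0: | IN={a, b, e, f} | OUT={a, b, e}
  B1: | IN={a, b, e} | OUT={a, b, d}
  B2: | IN={a, b, d} | OUT={a, b}
  B3: | IN={a, b} | OUT={a, b, e}
  B4: | IN={e} | OUT={}

Merge at B0: OUT[B0] = IN[B1] = {a, b, e}
Applying B0's transfer function to that OUT value gives IN[B0] (row B0 above).

Answer: {a, b, e, f}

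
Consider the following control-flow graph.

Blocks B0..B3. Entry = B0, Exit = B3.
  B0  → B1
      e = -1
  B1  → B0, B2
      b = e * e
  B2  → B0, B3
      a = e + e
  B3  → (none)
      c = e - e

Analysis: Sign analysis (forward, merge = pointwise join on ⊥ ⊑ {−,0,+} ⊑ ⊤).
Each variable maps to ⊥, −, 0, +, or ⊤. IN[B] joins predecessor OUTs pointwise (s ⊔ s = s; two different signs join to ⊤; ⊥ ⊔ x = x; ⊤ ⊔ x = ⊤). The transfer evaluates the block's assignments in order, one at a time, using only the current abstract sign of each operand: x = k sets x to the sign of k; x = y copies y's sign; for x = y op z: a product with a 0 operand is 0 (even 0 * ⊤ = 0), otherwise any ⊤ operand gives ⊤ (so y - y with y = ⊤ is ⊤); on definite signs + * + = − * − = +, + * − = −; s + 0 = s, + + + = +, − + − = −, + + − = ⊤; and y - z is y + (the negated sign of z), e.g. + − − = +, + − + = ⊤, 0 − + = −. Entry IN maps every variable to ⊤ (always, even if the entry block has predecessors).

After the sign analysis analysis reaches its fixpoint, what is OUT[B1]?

Answer: {a: ⊤, b: +, c: ⊤, d: ⊤, e: -, f: ⊤}

Derivation:
Converged values:
  B0:   IN=(all ⊤)   OUT={e:-; rest ⊤}
  B1:   IN={e:-; rest ⊤}   OUT={b:+, e:-; rest ⊤}
  B2:   IN={b:+, e:-; rest ⊤}   OUT={a:-, b:+, e:-; rest ⊤}
  B3:   IN={a:-, b:+, e:-; rest ⊤}   OUT={a:-, b:+, e:-; rest ⊤}

Merge at B1: IN[B1] = OUT[B0] = {a: ⊤, b: ⊤, c: ⊤, d: ⊤, e: -, f: ⊤}
Applying B1's transfer function to that IN value gives OUT[B1] (row B1 above).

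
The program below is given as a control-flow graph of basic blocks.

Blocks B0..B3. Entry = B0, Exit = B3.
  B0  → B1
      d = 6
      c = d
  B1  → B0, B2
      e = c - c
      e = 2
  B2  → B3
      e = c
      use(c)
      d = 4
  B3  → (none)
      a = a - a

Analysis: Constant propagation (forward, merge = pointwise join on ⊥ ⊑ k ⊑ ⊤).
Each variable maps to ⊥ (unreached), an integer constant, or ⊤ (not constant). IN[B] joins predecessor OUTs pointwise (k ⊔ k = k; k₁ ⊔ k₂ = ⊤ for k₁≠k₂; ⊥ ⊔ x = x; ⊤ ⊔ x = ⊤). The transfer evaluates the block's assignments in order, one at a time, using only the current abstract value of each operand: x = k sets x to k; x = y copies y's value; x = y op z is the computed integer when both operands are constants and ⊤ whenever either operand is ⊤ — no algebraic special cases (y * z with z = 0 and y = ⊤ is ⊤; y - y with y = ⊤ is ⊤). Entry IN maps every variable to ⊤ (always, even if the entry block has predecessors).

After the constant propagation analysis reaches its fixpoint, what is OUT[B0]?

Fixpoint table:
  B0:   IN=(all ⊤)   OUT={c:6, d:6; rest ⊤}
  B1:   IN={c:6, d:6; rest ⊤}   OUT={c:6, d:6, e:2; rest ⊤}
  B2:   IN={c:6, d:6, e:2; rest ⊤}   OUT={c:6, d:4, e:6; rest ⊤}
  B3:   IN={c:6, d:4, e:6; rest ⊤}   OUT={c:6, d:4, e:6; rest ⊤}

Merge at B0 (entry node, so the boundary value (all ⊤) is joined with the incoming edge(s)): IN[B0] = (all ⊤) ⊔ OUT[B1] = {a: ⊤, b: ⊤, c: ⊤, d: ⊤, e: ⊤, f: ⊤}
Applying B0's transfer function to that IN value gives OUT[B0] (row B0 above).

Answer: {a: ⊤, b: ⊤, c: 6, d: 6, e: ⊤, f: ⊤}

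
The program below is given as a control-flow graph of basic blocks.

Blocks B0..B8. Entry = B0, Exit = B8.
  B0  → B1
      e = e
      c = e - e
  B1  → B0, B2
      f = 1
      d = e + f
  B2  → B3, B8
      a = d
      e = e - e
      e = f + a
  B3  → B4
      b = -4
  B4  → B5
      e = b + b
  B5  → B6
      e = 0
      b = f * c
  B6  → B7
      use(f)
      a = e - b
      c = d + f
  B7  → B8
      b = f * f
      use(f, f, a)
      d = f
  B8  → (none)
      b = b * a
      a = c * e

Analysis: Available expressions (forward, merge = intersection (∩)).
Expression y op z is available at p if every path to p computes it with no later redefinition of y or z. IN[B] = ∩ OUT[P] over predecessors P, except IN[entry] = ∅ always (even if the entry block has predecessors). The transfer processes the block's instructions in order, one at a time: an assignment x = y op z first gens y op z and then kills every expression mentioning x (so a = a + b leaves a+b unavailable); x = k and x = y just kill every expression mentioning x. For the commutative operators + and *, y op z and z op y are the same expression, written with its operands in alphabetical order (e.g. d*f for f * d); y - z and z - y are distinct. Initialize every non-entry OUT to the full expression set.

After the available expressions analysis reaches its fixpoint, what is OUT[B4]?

Converged values:
  B0: | IN={} | OUT={e-e}
  B1: | IN={e-e} | OUT={e+f, e-e}
  B2: | IN={e+f, e-e} | OUT={a+f}
  B3: | IN={a+f} | OUT={a+f}
  B4: | IN={a+f} | OUT={a+f, b+b}
  B5: | IN={a+f, b+b} | OUT={a+f, c*f}
  B6: | IN={a+f, c*f} | OUT={d+f, e-b}
  B7: | IN={d+f, e-b} | OUT={f*f}
  B8: | IN={} | OUT={c*e}

Merge at B4: IN[B4] = OUT[B3] = {a+f}
Applying B4's transfer function to that IN value gives OUT[B4] (row B4 above).

Answer: {a+f, b+b}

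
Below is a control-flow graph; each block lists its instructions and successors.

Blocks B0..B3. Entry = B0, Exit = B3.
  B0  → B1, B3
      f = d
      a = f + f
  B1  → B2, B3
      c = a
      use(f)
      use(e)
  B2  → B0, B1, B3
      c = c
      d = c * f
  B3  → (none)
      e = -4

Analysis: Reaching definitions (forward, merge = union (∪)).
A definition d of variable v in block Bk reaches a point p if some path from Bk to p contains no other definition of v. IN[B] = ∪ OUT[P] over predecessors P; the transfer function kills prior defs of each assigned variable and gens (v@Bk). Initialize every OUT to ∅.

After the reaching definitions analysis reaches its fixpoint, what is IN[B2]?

Fixpoint table:
  B0: | IN={a@B0, c@B2, d@B2, f@B0} | OUT={a@B0, c@B2, d@B2, f@B0}
  B1: | IN={a@B0, c@B2, d@B2, f@B0} | OUT={a@B0, c@B1, d@B2, f@B0}
  B2: | IN={a@B0, c@B1, d@B2, f@B0} | OUT={a@B0, c@B2, d@B2, f@B0}
  B3: | IN={a@B0, c@B1, c@B2, d@B2, f@B0} | OUT={a@B0, c@B1, c@B2, d@B2, e@B3, f@B0}

Merge at B2: IN[B2] = OUT[B1] = {a@B0, c@B1, d@B2, f@B0}

Answer: {a@B0, c@B1, d@B2, f@B0}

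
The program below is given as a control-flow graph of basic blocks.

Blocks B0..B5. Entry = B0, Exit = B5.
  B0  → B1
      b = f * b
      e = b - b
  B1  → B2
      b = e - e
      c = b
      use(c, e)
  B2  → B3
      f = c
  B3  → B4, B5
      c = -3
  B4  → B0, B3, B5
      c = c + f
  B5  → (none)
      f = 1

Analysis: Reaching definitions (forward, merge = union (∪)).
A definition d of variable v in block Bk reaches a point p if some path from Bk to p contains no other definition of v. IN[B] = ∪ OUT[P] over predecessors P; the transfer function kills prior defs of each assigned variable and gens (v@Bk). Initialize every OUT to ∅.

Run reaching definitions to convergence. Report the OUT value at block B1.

Answer: {b@B1, c@B1, e@B0, f@B2}

Trace:
Converged values:
  B0:  IN={b@B1, c@B4, e@B0, f@B2}  OUT={b@B0, c@B4, e@B0, f@B2}
  B1:  IN={b@B0, c@B4, e@B0, f@B2}  OUT={b@B1, c@B1, e@B0, f@B2}
  B2:  IN={b@B1, c@B1, e@B0, f@B2}  OUT={b@B1, c@B1, e@B0, f@B2}
  B3:  IN={b@B1, c@B1, c@B4, e@B0, f@B2}  OUT={b@B1, c@B3, e@B0, f@B2}
  B4:  IN={b@B1, c@B3, e@B0, f@B2}  OUT={b@B1, c@B4, e@B0, f@B2}
  B5:  IN={b@B1, c@B3, c@B4, e@B0, f@B2}  OUT={b@B1, c@B3, c@B4, e@B0, f@B5}

Merge at B1: IN[B1] = OUT[B0] = {b@B0, c@B4, e@B0, f@B2}
Applying B1's transfer function to that IN value gives OUT[B1] (row B1 above).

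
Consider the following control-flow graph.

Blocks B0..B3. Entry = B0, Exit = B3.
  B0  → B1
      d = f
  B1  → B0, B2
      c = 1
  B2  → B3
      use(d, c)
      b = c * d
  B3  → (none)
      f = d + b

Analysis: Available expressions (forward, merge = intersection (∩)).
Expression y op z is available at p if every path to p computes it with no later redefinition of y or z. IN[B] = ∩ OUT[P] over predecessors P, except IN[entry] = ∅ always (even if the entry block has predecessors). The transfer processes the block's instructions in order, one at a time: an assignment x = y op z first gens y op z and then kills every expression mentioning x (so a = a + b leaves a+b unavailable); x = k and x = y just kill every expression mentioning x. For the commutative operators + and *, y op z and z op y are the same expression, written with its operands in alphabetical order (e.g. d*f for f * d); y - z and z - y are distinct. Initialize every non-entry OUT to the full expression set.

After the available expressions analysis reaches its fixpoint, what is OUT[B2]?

Fixpoint table:
  B0:  IN={}  OUT={}
  B1:  IN={}  OUT={}
  B2:  IN={}  OUT={c*d}
  B3:  IN={c*d}  OUT={b+d, c*d}

Merge at B2: IN[B2] = OUT[B1] = {}
Applying B2's transfer function to that IN value gives OUT[B2] (row B2 above).

Answer: {c*d}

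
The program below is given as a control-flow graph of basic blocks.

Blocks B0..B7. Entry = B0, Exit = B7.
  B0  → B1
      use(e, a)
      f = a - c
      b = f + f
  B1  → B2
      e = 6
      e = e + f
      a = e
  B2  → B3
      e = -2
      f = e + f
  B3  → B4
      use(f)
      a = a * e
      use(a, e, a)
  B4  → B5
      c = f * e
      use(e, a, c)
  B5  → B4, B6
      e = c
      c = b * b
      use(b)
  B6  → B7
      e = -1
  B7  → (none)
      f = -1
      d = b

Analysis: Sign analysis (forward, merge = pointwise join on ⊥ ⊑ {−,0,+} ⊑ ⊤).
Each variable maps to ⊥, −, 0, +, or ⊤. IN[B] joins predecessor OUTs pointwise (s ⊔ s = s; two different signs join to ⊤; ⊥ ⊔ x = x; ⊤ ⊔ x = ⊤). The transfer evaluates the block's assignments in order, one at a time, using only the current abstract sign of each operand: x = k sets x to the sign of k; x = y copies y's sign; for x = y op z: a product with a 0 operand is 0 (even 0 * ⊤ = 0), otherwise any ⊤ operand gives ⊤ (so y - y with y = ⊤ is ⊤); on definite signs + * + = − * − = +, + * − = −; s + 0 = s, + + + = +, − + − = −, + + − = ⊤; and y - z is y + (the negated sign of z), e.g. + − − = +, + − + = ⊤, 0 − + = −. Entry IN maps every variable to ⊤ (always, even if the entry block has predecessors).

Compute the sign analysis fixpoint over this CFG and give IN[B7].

Answer: {a: ⊤, b: ⊤, c: ⊤, d: ⊤, e: -, f: ⊤}

Working:
Fixpoint table:
  B0: | IN=(all ⊤) | OUT=(all ⊤)
  B1: | IN=(all ⊤) | OUT=(all ⊤)
  B2: | IN=(all ⊤) | OUT={e:-; rest ⊤}
  B3: | IN={e:-; rest ⊤} | OUT={e:-; rest ⊤}
  B4: | IN=(all ⊤) | OUT=(all ⊤)
  B5: | IN=(all ⊤) | OUT=(all ⊤)
  B6: | IN=(all ⊤) | OUT={e:-; rest ⊤}
  B7: | IN={e:-; rest ⊤} | OUT={e:-, f:-; rest ⊤}

Merge at B7: IN[B7] = OUT[B6] = {a: ⊤, b: ⊤, c: ⊤, d: ⊤, e: -, f: ⊤}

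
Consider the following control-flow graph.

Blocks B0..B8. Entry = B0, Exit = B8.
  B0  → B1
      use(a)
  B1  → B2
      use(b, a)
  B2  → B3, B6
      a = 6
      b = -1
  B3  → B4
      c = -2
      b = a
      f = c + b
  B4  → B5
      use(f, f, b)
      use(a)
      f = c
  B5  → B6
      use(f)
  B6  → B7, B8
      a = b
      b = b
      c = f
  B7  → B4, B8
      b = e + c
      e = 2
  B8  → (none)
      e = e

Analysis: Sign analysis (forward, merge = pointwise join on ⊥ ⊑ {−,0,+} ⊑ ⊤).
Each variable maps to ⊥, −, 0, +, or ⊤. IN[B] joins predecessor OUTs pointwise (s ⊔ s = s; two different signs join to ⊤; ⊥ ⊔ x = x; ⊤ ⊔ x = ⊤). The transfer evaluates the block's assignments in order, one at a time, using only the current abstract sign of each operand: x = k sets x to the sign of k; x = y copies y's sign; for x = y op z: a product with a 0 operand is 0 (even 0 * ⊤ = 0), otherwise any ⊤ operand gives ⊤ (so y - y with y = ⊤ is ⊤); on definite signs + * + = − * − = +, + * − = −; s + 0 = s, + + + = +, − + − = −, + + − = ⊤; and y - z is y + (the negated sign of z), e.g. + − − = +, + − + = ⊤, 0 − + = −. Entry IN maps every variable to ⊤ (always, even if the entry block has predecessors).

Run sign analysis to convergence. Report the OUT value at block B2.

Answer: {a: +, b: -, c: ⊤, d: ⊤, e: ⊤, f: ⊤}

Trace:
Converged values:
  B0: | IN=(all ⊤) | OUT=(all ⊤)
  B1: | IN=(all ⊤) | OUT=(all ⊤)
  B2: | IN=(all ⊤) | OUT={a:+, b:-; rest ⊤}
  B3: | IN={a:+, b:-; rest ⊤} | OUT={a:+, b:+, c:-; rest ⊤}
  B4: | IN=(all ⊤) | OUT=(all ⊤)
  B5: | IN=(all ⊤) | OUT=(all ⊤)
  B6: | IN=(all ⊤) | OUT=(all ⊤)
  B7: | IN=(all ⊤) | OUT={e:+; rest ⊤}
  B8: | IN=(all ⊤) | OUT=(all ⊤)

Merge at B2: IN[B2] = OUT[B1] = {a: ⊤, b: ⊤, c: ⊤, d: ⊤, e: ⊤, f: ⊤}
Applying B2's transfer function to that IN value gives OUT[B2] (row B2 above).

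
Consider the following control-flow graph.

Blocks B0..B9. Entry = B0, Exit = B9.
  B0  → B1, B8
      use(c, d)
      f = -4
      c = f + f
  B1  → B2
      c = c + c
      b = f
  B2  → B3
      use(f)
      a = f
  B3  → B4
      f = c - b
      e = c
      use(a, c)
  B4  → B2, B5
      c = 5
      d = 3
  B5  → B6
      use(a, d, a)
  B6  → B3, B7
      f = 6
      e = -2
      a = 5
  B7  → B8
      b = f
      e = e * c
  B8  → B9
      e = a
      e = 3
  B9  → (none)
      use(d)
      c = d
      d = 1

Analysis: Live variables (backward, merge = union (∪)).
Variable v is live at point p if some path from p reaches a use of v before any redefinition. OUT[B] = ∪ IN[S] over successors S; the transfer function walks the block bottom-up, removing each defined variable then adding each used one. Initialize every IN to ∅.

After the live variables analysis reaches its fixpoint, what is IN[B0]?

Per-block solution:
  B0:  IN={a, c, d}  OUT={a, c, d, f}
  B1:  IN={c, f}  OUT={b, c, f}
  B2:  IN={b, c, f}  OUT={a, b, c}
  B3:  IN={a, b, c}  OUT={a, b, f}
  B4:  IN={a, b, f}  OUT={a, b, c, d, f}
  B5:  IN={a, b, c, d}  OUT={b, c, d}
  B6:  IN={b, c, d}  OUT={a, b, c, d, e, f}
  B7:  IN={a, c, d, e, f}  OUT={a, d}
  B8:  IN={a, d}  OUT={d}
  B9:  IN={d}  OUT={}

Merge at B0: OUT[B0] = IN[B1] ⊔ IN[B8] = {a, c, d, f}
Applying B0's transfer function to that OUT value gives IN[B0] (row B0 above).

Answer: {a, c, d}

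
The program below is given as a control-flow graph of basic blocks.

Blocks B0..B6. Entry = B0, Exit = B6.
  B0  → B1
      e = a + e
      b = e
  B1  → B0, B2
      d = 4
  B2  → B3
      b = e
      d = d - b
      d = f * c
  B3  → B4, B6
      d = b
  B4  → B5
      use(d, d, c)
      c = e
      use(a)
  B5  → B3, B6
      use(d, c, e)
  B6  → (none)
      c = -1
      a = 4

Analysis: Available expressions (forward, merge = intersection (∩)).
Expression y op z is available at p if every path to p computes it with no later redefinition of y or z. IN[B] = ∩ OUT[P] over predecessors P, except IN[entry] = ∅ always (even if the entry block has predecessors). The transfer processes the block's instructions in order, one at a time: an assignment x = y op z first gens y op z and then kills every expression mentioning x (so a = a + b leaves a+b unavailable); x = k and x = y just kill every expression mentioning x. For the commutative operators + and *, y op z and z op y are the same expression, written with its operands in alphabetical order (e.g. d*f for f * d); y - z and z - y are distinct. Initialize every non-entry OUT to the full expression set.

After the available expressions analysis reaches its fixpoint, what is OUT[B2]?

Answer: {c*f}

Derivation:
Converged values:
  B0: | IN={} | OUT={}
  B1: | IN={} | OUT={}
  B2: | IN={} | OUT={c*f}
  B3: | IN={} | OUT={}
  B4: | IN={} | OUT={}
  B5: | IN={} | OUT={}
  B6: | IN={} | OUT={}

Merge at B2: IN[B2] = OUT[B1] = {}
Applying B2's transfer function to that IN value gives OUT[B2] (row B2 above).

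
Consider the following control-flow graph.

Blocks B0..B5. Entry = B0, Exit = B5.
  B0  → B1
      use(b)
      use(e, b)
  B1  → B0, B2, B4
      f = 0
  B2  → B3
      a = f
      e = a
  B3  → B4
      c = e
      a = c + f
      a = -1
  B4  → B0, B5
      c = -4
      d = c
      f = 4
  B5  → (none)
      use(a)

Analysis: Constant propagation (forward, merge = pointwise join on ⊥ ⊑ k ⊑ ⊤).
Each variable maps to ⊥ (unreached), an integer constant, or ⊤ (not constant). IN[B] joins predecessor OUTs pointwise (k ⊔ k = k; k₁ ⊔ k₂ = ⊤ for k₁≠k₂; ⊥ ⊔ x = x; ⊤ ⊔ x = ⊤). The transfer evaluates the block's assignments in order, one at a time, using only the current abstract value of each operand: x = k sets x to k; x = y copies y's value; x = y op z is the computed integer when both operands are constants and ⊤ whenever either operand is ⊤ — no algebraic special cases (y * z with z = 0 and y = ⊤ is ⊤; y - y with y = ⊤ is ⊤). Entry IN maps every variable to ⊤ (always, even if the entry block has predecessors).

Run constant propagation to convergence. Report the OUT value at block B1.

Answer: {a: ⊤, b: ⊤, c: ⊤, d: ⊤, e: ⊤, f: 0}

Trace:
Per-block solution:
  B0:   IN=(all ⊤)   OUT=(all ⊤)
  B1:   IN=(all ⊤)   OUT={f:0; rest ⊤}
  B2:   IN={f:0; rest ⊤}   OUT={a:0, e:0, f:0; rest ⊤}
  B3:   IN={a:0, e:0, f:0; rest ⊤}   OUT={a:-1, c:0, e:0, f:0; rest ⊤}
  B4:   IN={f:0; rest ⊤}   OUT={c:-4, d:-4, f:4; rest ⊤}
  B5:   IN={c:-4, d:-4, f:4; rest ⊤}   OUT={c:-4, d:-4, f:4; rest ⊤}

Merge at B1: IN[B1] = OUT[B0] = {a: ⊤, b: ⊤, c: ⊤, d: ⊤, e: ⊤, f: ⊤}
Applying B1's transfer function to that IN value gives OUT[B1] (row B1 above).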